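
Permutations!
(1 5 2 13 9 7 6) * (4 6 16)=(1 5 2 13 9 7 16 4 6)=[0, 5, 13, 3, 6, 2, 1, 16, 8, 7, 10, 11, 12, 9, 14, 15, 4]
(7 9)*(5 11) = [0, 1, 2, 3, 4, 11, 6, 9, 8, 7, 10, 5] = (5 11)(7 9)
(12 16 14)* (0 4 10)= (0 4 10)(12 16 14)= [4, 1, 2, 3, 10, 5, 6, 7, 8, 9, 0, 11, 16, 13, 12, 15, 14]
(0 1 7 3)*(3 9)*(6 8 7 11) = (0 1 11 6 8 7 9 3) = [1, 11, 2, 0, 4, 5, 8, 9, 7, 3, 10, 6]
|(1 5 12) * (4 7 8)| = 3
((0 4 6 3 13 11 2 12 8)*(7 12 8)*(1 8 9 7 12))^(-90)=(0 1 9 11 3 4 8 7 2 13 6)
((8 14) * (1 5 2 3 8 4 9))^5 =(1 14 2 9 8 5 4 3) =((1 5 2 3 8 14 4 9))^5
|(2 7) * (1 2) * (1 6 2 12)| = |(1 12)(2 7 6)| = 6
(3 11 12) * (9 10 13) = (3 11 12)(9 10 13) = [0, 1, 2, 11, 4, 5, 6, 7, 8, 10, 13, 12, 3, 9]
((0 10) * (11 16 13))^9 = ((0 10)(11 16 13))^9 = (16)(0 10)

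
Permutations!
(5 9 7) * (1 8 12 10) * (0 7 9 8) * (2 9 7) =(0 2 9 7 5 8 12 10 1) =[2, 0, 9, 3, 4, 8, 6, 5, 12, 7, 1, 11, 10]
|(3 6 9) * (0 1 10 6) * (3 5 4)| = 8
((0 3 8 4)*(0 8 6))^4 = (8)(0 3 6)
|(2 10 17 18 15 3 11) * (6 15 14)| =9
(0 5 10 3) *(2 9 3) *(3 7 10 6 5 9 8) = [9, 1, 8, 0, 4, 6, 5, 10, 3, 7, 2] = (0 9 7 10 2 8 3)(5 6)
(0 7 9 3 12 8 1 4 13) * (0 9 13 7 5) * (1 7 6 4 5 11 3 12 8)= [11, 5, 2, 8, 6, 0, 4, 13, 7, 12, 10, 3, 1, 9]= (0 11 3 8 7 13 9 12 1 5)(4 6)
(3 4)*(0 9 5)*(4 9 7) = (0 7 4 3 9 5) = [7, 1, 2, 9, 3, 0, 6, 4, 8, 5]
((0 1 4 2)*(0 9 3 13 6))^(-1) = (0 6 13 3 9 2 4 1)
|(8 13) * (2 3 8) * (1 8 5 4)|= 7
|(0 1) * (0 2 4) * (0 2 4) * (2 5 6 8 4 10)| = 4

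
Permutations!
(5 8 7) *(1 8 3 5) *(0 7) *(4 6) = (0 7 1 8)(3 5)(4 6) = [7, 8, 2, 5, 6, 3, 4, 1, 0]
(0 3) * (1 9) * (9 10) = [3, 10, 2, 0, 4, 5, 6, 7, 8, 1, 9] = (0 3)(1 10 9)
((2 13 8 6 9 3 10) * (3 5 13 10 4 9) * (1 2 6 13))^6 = (13)(1 9 3 10)(2 5 4 6)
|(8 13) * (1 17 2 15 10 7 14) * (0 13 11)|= |(0 13 8 11)(1 17 2 15 10 7 14)|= 28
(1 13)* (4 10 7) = (1 13)(4 10 7) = [0, 13, 2, 3, 10, 5, 6, 4, 8, 9, 7, 11, 12, 1]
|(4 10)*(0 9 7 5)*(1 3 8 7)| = |(0 9 1 3 8 7 5)(4 10)| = 14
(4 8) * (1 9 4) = [0, 9, 2, 3, 8, 5, 6, 7, 1, 4] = (1 9 4 8)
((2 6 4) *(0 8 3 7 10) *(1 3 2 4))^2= (0 2 1 7)(3 10 8 6)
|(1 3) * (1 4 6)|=4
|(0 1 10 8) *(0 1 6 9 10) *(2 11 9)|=|(0 6 2 11 9 10 8 1)|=8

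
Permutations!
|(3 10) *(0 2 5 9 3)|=|(0 2 5 9 3 10)|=6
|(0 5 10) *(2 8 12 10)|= |(0 5 2 8 12 10)|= 6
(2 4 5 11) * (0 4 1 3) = (0 4 5 11 2 1 3) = [4, 3, 1, 0, 5, 11, 6, 7, 8, 9, 10, 2]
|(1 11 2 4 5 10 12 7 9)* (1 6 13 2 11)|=9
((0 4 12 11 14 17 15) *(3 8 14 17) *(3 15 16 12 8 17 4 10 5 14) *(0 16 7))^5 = ((0 10 5 14 15 16 12 11 4 8 3 17 7))^5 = (0 16 3 5 11 7 15 8 10 12 17 14 4)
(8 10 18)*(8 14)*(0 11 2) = (0 11 2)(8 10 18 14) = [11, 1, 0, 3, 4, 5, 6, 7, 10, 9, 18, 2, 12, 13, 8, 15, 16, 17, 14]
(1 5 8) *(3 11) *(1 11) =(1 5 8 11 3) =[0, 5, 2, 1, 4, 8, 6, 7, 11, 9, 10, 3]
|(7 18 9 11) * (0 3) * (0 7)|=|(0 3 7 18 9 11)|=6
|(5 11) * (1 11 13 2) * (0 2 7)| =|(0 2 1 11 5 13 7)| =7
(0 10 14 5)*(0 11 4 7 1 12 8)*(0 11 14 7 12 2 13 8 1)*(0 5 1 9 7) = [10, 2, 13, 3, 12, 14, 6, 5, 11, 7, 0, 4, 9, 8, 1] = (0 10)(1 2 13 8 11 4 12 9 7 5 14)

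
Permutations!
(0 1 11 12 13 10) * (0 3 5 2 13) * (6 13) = (0 1 11 12)(2 6 13 10 3 5) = [1, 11, 6, 5, 4, 2, 13, 7, 8, 9, 3, 12, 0, 10]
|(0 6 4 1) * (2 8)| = |(0 6 4 1)(2 8)| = 4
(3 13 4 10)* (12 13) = [0, 1, 2, 12, 10, 5, 6, 7, 8, 9, 3, 11, 13, 4] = (3 12 13 4 10)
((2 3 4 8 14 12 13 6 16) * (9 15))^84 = ((2 3 4 8 14 12 13 6 16)(9 15))^84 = (2 8 13)(3 14 6)(4 12 16)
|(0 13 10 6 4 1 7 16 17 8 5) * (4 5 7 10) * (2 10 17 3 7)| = 30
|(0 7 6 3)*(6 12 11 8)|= |(0 7 12 11 8 6 3)|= 7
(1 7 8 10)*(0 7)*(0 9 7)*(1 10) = (10)(1 9 7 8) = [0, 9, 2, 3, 4, 5, 6, 8, 1, 7, 10]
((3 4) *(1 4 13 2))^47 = (1 3 2 4 13)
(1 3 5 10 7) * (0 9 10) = (0 9 10 7 1 3 5) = [9, 3, 2, 5, 4, 0, 6, 1, 8, 10, 7]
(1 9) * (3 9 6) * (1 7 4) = (1 6 3 9 7 4) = [0, 6, 2, 9, 1, 5, 3, 4, 8, 7]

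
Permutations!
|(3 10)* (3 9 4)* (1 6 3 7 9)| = |(1 6 3 10)(4 7 9)| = 12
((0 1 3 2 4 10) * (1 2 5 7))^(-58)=(0 4)(1 5)(2 10)(3 7)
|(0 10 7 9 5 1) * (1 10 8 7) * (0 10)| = 10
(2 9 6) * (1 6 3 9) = (1 6 2)(3 9) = [0, 6, 1, 9, 4, 5, 2, 7, 8, 3]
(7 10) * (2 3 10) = (2 3 10 7) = [0, 1, 3, 10, 4, 5, 6, 2, 8, 9, 7]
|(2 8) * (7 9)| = |(2 8)(7 9)| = 2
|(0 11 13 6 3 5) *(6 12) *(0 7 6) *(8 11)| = 20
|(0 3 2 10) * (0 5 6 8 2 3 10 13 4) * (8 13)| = 6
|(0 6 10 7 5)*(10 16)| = |(0 6 16 10 7 5)| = 6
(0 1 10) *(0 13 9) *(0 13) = (0 1 10)(9 13) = [1, 10, 2, 3, 4, 5, 6, 7, 8, 13, 0, 11, 12, 9]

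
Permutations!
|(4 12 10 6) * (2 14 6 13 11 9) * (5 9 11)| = |(2 14 6 4 12 10 13 5 9)| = 9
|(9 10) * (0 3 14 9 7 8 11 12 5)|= |(0 3 14 9 10 7 8 11 12 5)|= 10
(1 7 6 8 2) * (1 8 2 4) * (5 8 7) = (1 5 8 4)(2 7 6) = [0, 5, 7, 3, 1, 8, 2, 6, 4]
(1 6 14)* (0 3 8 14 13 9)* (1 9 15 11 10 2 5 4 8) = (0 3 1 6 13 15 11 10 2 5 4 8 14 9) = [3, 6, 5, 1, 8, 4, 13, 7, 14, 0, 2, 10, 12, 15, 9, 11]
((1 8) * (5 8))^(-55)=(1 8 5)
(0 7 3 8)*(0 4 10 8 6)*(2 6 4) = [7, 1, 6, 4, 10, 5, 0, 3, 2, 9, 8] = (0 7 3 4 10 8 2 6)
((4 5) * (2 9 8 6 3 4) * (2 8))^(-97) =((2 9)(3 4 5 8 6))^(-97) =(2 9)(3 8 4 6 5)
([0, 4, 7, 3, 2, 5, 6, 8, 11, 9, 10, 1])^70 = (1 8 2)(4 11 7)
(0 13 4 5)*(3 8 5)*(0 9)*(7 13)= (0 7 13 4 3 8 5 9)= [7, 1, 2, 8, 3, 9, 6, 13, 5, 0, 10, 11, 12, 4]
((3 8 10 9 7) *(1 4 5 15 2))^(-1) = ((1 4 5 15 2)(3 8 10 9 7))^(-1) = (1 2 15 5 4)(3 7 9 10 8)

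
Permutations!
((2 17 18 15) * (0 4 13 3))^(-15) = ((0 4 13 3)(2 17 18 15))^(-15) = (0 4 13 3)(2 17 18 15)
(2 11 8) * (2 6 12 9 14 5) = (2 11 8 6 12 9 14 5) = [0, 1, 11, 3, 4, 2, 12, 7, 6, 14, 10, 8, 9, 13, 5]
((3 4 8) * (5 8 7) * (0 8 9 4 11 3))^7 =(0 8)(3 11)(4 9 5 7)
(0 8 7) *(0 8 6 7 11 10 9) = (0 6 7 8 11 10 9) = [6, 1, 2, 3, 4, 5, 7, 8, 11, 0, 9, 10]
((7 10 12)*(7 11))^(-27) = (7 10 12 11)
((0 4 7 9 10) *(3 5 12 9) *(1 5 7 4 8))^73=(0 5 10 1 9 8 12)(3 7)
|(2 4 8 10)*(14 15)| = 4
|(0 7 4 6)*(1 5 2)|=12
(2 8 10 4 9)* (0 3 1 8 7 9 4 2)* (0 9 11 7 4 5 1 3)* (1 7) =(1 8 10 2 4 5 7 11) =[0, 8, 4, 3, 5, 7, 6, 11, 10, 9, 2, 1]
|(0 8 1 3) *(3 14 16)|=6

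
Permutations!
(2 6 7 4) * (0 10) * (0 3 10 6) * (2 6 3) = (0 3 10 2)(4 6 7) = [3, 1, 0, 10, 6, 5, 7, 4, 8, 9, 2]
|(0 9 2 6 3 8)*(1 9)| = 7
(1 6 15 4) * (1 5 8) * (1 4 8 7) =[0, 6, 2, 3, 5, 7, 15, 1, 4, 9, 10, 11, 12, 13, 14, 8] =(1 6 15 8 4 5 7)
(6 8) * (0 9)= (0 9)(6 8)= [9, 1, 2, 3, 4, 5, 8, 7, 6, 0]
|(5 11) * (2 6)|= |(2 6)(5 11)|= 2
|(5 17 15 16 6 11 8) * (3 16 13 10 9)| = 11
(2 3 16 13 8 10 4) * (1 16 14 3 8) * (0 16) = [16, 0, 8, 14, 2, 5, 6, 7, 10, 9, 4, 11, 12, 1, 3, 15, 13] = (0 16 13 1)(2 8 10 4)(3 14)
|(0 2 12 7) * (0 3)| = 5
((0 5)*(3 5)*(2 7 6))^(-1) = ((0 3 5)(2 7 6))^(-1) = (0 5 3)(2 6 7)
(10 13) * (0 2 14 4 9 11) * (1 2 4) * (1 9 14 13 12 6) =[4, 2, 13, 3, 14, 5, 1, 7, 8, 11, 12, 0, 6, 10, 9] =(0 4 14 9 11)(1 2 13 10 12 6)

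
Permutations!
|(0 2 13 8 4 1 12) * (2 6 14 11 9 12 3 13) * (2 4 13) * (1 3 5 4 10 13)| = |(0 6 14 11 9 12)(1 5 4 3 2 10 13 8)| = 24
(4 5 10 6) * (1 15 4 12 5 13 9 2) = [0, 15, 1, 3, 13, 10, 12, 7, 8, 2, 6, 11, 5, 9, 14, 4] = (1 15 4 13 9 2)(5 10 6 12)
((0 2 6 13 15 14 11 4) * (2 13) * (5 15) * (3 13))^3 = (0 5 11 3 15 4 13 14)(2 6)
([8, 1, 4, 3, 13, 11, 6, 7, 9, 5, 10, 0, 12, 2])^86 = [8, 1, 13, 3, 2, 11, 6, 7, 9, 5, 10, 0, 12, 4]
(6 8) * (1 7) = (1 7)(6 8) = [0, 7, 2, 3, 4, 5, 8, 1, 6]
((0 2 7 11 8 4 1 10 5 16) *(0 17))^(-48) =(0 10 11 17 1 7 16 4 2 5 8)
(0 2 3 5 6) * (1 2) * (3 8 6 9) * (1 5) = [5, 2, 8, 1, 4, 9, 0, 7, 6, 3] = (0 5 9 3 1 2 8 6)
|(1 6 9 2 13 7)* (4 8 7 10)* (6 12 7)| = |(1 12 7)(2 13 10 4 8 6 9)| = 21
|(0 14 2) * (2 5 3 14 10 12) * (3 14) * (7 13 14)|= |(0 10 12 2)(5 7 13 14)|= 4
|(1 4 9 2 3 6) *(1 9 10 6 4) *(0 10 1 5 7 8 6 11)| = |(0 10 11)(1 5 7 8 6 9 2 3 4)| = 9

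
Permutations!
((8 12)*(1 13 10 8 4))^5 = ((1 13 10 8 12 4))^5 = (1 4 12 8 10 13)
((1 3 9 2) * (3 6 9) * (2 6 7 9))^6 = (1 7 9 6 2)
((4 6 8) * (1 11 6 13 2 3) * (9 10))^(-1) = ((1 11 6 8 4 13 2 3)(9 10))^(-1) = (1 3 2 13 4 8 6 11)(9 10)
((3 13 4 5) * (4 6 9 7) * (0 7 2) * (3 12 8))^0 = ((0 7 4 5 12 8 3 13 6 9 2))^0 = (13)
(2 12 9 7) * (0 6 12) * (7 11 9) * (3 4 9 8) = [6, 1, 0, 4, 9, 5, 12, 2, 3, 11, 10, 8, 7] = (0 6 12 7 2)(3 4 9 11 8)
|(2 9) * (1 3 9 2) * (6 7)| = 6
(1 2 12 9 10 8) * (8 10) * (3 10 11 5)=(1 2 12 9 8)(3 10 11 5)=[0, 2, 12, 10, 4, 3, 6, 7, 1, 8, 11, 5, 9]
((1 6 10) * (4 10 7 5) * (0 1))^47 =(0 4 7 1 10 5 6)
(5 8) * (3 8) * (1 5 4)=[0, 5, 2, 8, 1, 3, 6, 7, 4]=(1 5 3 8 4)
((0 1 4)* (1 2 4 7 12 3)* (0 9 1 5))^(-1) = ((0 2 4 9 1 7 12 3 5))^(-1) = (0 5 3 12 7 1 9 4 2)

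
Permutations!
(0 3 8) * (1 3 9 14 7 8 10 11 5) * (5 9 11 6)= [11, 3, 2, 10, 4, 1, 5, 8, 0, 14, 6, 9, 12, 13, 7]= (0 11 9 14 7 8)(1 3 10 6 5)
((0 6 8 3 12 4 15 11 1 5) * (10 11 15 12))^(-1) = (15)(0 5 1 11 10 3 8 6)(4 12)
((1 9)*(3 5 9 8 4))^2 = ((1 8 4 3 5 9))^2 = (1 4 5)(3 9 8)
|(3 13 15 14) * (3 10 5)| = 6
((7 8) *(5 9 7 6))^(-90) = ((5 9 7 8 6))^(-90) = (9)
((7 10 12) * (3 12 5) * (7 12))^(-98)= ((12)(3 7 10 5))^(-98)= (12)(3 10)(5 7)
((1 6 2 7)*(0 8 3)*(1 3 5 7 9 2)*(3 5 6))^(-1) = ((0 8 6 1 3)(2 9)(5 7))^(-1) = (0 3 1 6 8)(2 9)(5 7)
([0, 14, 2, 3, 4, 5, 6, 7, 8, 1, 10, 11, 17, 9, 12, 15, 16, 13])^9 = (1 17)(9 12)(13 14)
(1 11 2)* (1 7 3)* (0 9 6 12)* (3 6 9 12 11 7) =(0 12)(1 7 6 11 2 3) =[12, 7, 3, 1, 4, 5, 11, 6, 8, 9, 10, 2, 0]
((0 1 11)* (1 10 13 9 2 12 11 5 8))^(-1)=((0 10 13 9 2 12 11)(1 5 8))^(-1)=(0 11 12 2 9 13 10)(1 8 5)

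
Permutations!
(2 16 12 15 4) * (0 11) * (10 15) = (0 11)(2 16 12 10 15 4) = [11, 1, 16, 3, 2, 5, 6, 7, 8, 9, 15, 0, 10, 13, 14, 4, 12]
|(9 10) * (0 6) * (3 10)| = 6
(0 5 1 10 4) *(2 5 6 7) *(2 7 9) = [6, 10, 5, 3, 0, 1, 9, 7, 8, 2, 4] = (0 6 9 2 5 1 10 4)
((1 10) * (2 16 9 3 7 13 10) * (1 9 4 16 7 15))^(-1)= (1 15 3 9 10 13 7 2)(4 16)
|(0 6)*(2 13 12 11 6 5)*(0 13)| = |(0 5 2)(6 13 12 11)| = 12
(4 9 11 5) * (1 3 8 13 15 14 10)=(1 3 8 13 15 14 10)(4 9 11 5)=[0, 3, 2, 8, 9, 4, 6, 7, 13, 11, 1, 5, 12, 15, 10, 14]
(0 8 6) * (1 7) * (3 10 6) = [8, 7, 2, 10, 4, 5, 0, 1, 3, 9, 6] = (0 8 3 10 6)(1 7)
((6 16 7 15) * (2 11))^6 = (6 7)(15 16)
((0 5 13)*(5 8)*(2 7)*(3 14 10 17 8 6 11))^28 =(0 5 17 14 11)(3 6 13 8 10)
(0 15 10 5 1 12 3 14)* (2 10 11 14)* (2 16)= (0 15 11 14)(1 12 3 16 2 10 5)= [15, 12, 10, 16, 4, 1, 6, 7, 8, 9, 5, 14, 3, 13, 0, 11, 2]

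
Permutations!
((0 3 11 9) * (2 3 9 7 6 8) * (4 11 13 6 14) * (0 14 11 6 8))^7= ((0 9 14 4 6)(2 3 13 8)(7 11))^7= (0 14 6 9 4)(2 8 13 3)(7 11)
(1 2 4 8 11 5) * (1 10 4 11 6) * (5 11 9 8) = (11)(1 2 9 8 6)(4 5 10) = [0, 2, 9, 3, 5, 10, 1, 7, 6, 8, 4, 11]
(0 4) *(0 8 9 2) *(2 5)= (0 4 8 9 5 2)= [4, 1, 0, 3, 8, 2, 6, 7, 9, 5]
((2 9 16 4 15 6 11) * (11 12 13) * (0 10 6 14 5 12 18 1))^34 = (0 1 18 6 10)(2 15 13 16 5)(4 12 9 14 11)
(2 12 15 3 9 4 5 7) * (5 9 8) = (2 12 15 3 8 5 7)(4 9) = [0, 1, 12, 8, 9, 7, 6, 2, 5, 4, 10, 11, 15, 13, 14, 3]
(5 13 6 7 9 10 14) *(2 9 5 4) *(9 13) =(2 13 6 7 5 9 10 14 4) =[0, 1, 13, 3, 2, 9, 7, 5, 8, 10, 14, 11, 12, 6, 4]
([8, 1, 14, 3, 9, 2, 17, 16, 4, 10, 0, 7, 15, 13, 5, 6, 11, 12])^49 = (0 10 9 4 8)(2 14 5)(6 17 12 15)(7 16 11)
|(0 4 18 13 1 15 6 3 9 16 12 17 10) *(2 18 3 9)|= 14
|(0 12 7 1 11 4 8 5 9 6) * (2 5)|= 11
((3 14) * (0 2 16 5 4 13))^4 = (0 4 16)(2 13 5)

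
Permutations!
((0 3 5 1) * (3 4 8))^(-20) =((0 4 8 3 5 1))^(-20) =(0 5 8)(1 3 4)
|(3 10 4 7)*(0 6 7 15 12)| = 8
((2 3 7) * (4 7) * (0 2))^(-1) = (0 7 4 3 2)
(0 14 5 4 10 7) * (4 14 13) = [13, 1, 2, 3, 10, 14, 6, 0, 8, 9, 7, 11, 12, 4, 5] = (0 13 4 10 7)(5 14)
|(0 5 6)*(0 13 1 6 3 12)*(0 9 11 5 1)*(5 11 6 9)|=|(0 1 9 6 13)(3 12 5)|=15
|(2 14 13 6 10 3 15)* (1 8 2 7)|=|(1 8 2 14 13 6 10 3 15 7)|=10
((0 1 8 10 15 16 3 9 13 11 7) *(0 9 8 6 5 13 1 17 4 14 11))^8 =(0 6 7 4 13 1 11 17 5 9 14)(3 15 8 16 10) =((0 17 4 14 11 7 9 1 6 5 13)(3 8 10 15 16))^8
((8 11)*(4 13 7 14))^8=((4 13 7 14)(8 11))^8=(14)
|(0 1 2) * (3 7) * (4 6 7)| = |(0 1 2)(3 4 6 7)| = 12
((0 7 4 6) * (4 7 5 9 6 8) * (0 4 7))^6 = (0 7 8 4 6 9 5)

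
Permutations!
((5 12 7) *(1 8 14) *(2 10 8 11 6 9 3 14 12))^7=((1 11 6 9 3 14)(2 10 8 12 7 5))^7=(1 11 6 9 3 14)(2 10 8 12 7 5)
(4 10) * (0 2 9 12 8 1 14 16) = (0 2 9 12 8 1 14 16)(4 10) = [2, 14, 9, 3, 10, 5, 6, 7, 1, 12, 4, 11, 8, 13, 16, 15, 0]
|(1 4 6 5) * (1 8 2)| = 6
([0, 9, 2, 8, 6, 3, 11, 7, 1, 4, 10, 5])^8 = (11)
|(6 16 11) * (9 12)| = |(6 16 11)(9 12)| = 6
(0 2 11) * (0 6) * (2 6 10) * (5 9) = [6, 1, 11, 3, 4, 9, 0, 7, 8, 5, 2, 10] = (0 6)(2 11 10)(5 9)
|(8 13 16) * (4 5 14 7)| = |(4 5 14 7)(8 13 16)| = 12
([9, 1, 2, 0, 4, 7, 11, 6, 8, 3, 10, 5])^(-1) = (0 3 9)(5 11 6 7)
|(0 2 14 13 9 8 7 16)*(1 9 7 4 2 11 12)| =12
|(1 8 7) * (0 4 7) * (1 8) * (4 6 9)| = |(0 6 9 4 7 8)| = 6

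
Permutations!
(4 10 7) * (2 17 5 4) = [0, 1, 17, 3, 10, 4, 6, 2, 8, 9, 7, 11, 12, 13, 14, 15, 16, 5] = (2 17 5 4 10 7)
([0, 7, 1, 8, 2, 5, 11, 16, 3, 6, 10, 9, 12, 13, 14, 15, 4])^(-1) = [0, 2, 4, 8, 16, 5, 9, 1, 3, 11, 10, 6, 12, 13, 14, 15, 7]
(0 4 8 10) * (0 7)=[4, 1, 2, 3, 8, 5, 6, 0, 10, 9, 7]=(0 4 8 10 7)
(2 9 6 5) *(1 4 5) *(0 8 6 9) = (9)(0 8 6 1 4 5 2) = [8, 4, 0, 3, 5, 2, 1, 7, 6, 9]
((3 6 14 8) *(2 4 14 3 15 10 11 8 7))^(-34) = (2 14)(4 7)(8 10)(11 15)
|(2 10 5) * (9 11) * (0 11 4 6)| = |(0 11 9 4 6)(2 10 5)| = 15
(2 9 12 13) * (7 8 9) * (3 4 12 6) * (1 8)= (1 8 9 6 3 4 12 13 2 7)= [0, 8, 7, 4, 12, 5, 3, 1, 9, 6, 10, 11, 13, 2]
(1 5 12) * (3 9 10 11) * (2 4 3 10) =(1 5 12)(2 4 3 9)(10 11) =[0, 5, 4, 9, 3, 12, 6, 7, 8, 2, 11, 10, 1]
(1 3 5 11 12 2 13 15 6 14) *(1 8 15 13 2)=(1 3 5 11 12)(6 14 8 15)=[0, 3, 2, 5, 4, 11, 14, 7, 15, 9, 10, 12, 1, 13, 8, 6]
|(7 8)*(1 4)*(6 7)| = |(1 4)(6 7 8)| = 6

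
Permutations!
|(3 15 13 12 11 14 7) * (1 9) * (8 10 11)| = |(1 9)(3 15 13 12 8 10 11 14 7)| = 18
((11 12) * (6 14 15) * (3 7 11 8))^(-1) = ((3 7 11 12 8)(6 14 15))^(-1) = (3 8 12 11 7)(6 15 14)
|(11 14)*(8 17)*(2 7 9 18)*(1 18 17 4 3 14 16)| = |(1 18 2 7 9 17 8 4 3 14 11 16)| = 12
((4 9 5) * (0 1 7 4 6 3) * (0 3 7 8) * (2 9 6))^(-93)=(9)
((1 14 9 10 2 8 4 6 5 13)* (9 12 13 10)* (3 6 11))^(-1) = ((1 14 12 13)(2 8 4 11 3 6 5 10))^(-1) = (1 13 12 14)(2 10 5 6 3 11 4 8)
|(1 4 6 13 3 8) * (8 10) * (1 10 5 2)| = 14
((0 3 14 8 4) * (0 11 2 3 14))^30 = ((0 14 8 4 11 2 3))^30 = (0 8 11 3 14 4 2)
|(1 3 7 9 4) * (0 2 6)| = |(0 2 6)(1 3 7 9 4)| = 15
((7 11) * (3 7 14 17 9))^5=(3 9 17 14 11 7)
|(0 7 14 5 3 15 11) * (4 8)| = 14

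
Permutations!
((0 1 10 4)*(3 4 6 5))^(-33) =(0 10 5 4 1 6 3)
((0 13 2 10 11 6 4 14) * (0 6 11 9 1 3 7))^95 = (0 7 3 1 9 10 2 13)(4 6 14)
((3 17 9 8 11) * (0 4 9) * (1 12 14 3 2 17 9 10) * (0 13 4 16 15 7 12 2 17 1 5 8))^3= (0 7 3 16 12 9 15 14)(1 2)(4 8 13 5 17 10 11)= ((0 16 15 7 12 14 3 9)(1 2)(4 10 5 8 11 17 13))^3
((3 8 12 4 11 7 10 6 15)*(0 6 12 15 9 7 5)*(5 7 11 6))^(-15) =(15)(0 5)(4 12 10 7 11 9 6)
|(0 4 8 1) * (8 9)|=|(0 4 9 8 1)|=5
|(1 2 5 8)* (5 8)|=3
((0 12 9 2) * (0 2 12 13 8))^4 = ((0 13 8)(9 12))^4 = (0 13 8)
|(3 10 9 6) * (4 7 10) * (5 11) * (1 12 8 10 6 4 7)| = 6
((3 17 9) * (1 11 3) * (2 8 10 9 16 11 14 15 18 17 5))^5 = ((1 14 15 18 17 16 11 3 5 2 8 10 9))^5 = (1 16 8 15 3 9 17 2 14 11 10 18 5)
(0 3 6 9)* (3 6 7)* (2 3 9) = (0 6 2 3 7 9) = [6, 1, 3, 7, 4, 5, 2, 9, 8, 0]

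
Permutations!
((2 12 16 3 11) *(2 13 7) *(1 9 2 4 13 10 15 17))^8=((1 9 2 12 16 3 11 10 15 17)(4 13 7))^8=(1 15 11 16 2)(3 12 9 17 10)(4 7 13)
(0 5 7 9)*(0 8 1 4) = (0 5 7 9 8 1 4) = [5, 4, 2, 3, 0, 7, 6, 9, 1, 8]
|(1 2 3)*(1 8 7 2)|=4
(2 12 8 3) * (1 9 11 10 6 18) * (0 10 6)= (0 10)(1 9 11 6 18)(2 12 8 3)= [10, 9, 12, 2, 4, 5, 18, 7, 3, 11, 0, 6, 8, 13, 14, 15, 16, 17, 1]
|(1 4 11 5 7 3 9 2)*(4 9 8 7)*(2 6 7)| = 21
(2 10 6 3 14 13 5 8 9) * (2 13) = (2 10 6 3 14)(5 8 9 13) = [0, 1, 10, 14, 4, 8, 3, 7, 9, 13, 6, 11, 12, 5, 2]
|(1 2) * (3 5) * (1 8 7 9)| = |(1 2 8 7 9)(3 5)| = 10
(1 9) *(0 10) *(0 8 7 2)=(0 10 8 7 2)(1 9)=[10, 9, 0, 3, 4, 5, 6, 2, 7, 1, 8]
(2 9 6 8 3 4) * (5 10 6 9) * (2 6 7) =(2 5 10 7)(3 4 6 8) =[0, 1, 5, 4, 6, 10, 8, 2, 3, 9, 7]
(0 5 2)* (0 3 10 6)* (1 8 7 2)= [5, 8, 3, 10, 4, 1, 0, 2, 7, 9, 6]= (0 5 1 8 7 2 3 10 6)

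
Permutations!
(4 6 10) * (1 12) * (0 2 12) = (0 2 12 1)(4 6 10) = [2, 0, 12, 3, 6, 5, 10, 7, 8, 9, 4, 11, 1]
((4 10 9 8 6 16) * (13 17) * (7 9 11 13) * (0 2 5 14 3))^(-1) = (0 3 14 5 2)(4 16 6 8 9 7 17 13 11 10)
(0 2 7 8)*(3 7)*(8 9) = (0 2 3 7 9 8) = [2, 1, 3, 7, 4, 5, 6, 9, 0, 8]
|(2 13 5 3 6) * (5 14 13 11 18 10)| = |(2 11 18 10 5 3 6)(13 14)| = 14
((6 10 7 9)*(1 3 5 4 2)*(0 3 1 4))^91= (0 3 5)(2 4)(6 9 7 10)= ((0 3 5)(2 4)(6 10 7 9))^91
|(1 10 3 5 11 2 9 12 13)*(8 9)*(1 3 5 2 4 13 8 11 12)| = 30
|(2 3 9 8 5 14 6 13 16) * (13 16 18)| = |(2 3 9 8 5 14 6 16)(13 18)| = 8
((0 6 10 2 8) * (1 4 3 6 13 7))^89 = (0 8 2 10 6 3 4 1 7 13)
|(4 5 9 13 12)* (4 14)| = 6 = |(4 5 9 13 12 14)|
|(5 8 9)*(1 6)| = |(1 6)(5 8 9)| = 6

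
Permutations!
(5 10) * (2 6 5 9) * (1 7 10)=(1 7 10 9 2 6 5)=[0, 7, 6, 3, 4, 1, 5, 10, 8, 2, 9]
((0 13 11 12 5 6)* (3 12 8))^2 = ((0 13 11 8 3 12 5 6))^2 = (0 11 3 5)(6 13 8 12)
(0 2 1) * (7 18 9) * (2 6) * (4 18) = [6, 0, 1, 3, 18, 5, 2, 4, 8, 7, 10, 11, 12, 13, 14, 15, 16, 17, 9] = (0 6 2 1)(4 18 9 7)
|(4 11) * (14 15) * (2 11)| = 6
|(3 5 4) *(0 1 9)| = |(0 1 9)(3 5 4)| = 3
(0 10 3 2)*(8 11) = (0 10 3 2)(8 11) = [10, 1, 0, 2, 4, 5, 6, 7, 11, 9, 3, 8]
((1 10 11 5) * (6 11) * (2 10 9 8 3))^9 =(11)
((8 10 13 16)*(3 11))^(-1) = (3 11)(8 16 13 10)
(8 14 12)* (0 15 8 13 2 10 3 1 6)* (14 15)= [14, 6, 10, 1, 4, 5, 0, 7, 15, 9, 3, 11, 13, 2, 12, 8]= (0 14 12 13 2 10 3 1 6)(8 15)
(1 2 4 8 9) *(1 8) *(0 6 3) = [6, 2, 4, 0, 1, 5, 3, 7, 9, 8] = (0 6 3)(1 2 4)(8 9)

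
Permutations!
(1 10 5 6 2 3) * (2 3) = (1 10 5 6 3) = [0, 10, 2, 1, 4, 6, 3, 7, 8, 9, 5]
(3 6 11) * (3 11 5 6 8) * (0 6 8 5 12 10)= (0 6 12 10)(3 5 8)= [6, 1, 2, 5, 4, 8, 12, 7, 3, 9, 0, 11, 10]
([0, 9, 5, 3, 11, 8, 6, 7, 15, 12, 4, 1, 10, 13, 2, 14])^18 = (2 15 5 14 8)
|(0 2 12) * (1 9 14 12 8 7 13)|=9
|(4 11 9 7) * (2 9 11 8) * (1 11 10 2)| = 8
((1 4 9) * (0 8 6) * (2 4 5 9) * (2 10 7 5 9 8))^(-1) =(0 6 8 5 7 10 4 2)(1 9)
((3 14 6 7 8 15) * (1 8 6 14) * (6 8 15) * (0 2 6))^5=(1 3 15)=((0 2 6 7 8)(1 15 3))^5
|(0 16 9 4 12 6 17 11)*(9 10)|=9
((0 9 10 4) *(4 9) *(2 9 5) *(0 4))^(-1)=(2 5 10 9)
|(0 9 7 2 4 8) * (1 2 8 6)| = 4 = |(0 9 7 8)(1 2 4 6)|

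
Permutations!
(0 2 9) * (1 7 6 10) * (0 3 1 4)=(0 2 9 3 1 7 6 10 4)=[2, 7, 9, 1, 0, 5, 10, 6, 8, 3, 4]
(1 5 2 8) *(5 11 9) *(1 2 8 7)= (1 11 9 5 8 2 7)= [0, 11, 7, 3, 4, 8, 6, 1, 2, 5, 10, 9]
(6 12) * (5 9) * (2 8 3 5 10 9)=(2 8 3 5)(6 12)(9 10)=[0, 1, 8, 5, 4, 2, 12, 7, 3, 10, 9, 11, 6]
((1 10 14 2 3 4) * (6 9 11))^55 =((1 10 14 2 3 4)(6 9 11))^55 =(1 10 14 2 3 4)(6 9 11)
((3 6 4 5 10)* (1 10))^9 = ((1 10 3 6 4 5))^9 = (1 6)(3 5)(4 10)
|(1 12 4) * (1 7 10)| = |(1 12 4 7 10)| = 5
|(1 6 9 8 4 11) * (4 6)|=3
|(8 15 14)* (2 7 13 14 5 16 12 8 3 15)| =|(2 7 13 14 3 15 5 16 12 8)| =10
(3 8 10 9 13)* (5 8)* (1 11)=(1 11)(3 5 8 10 9 13)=[0, 11, 2, 5, 4, 8, 6, 7, 10, 13, 9, 1, 12, 3]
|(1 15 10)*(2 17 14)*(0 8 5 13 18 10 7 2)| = |(0 8 5 13 18 10 1 15 7 2 17 14)| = 12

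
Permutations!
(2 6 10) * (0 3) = (0 3)(2 6 10) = [3, 1, 6, 0, 4, 5, 10, 7, 8, 9, 2]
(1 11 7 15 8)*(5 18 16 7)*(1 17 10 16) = (1 11 5 18)(7 15 8 17 10 16) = [0, 11, 2, 3, 4, 18, 6, 15, 17, 9, 16, 5, 12, 13, 14, 8, 7, 10, 1]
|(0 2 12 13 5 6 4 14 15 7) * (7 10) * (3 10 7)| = 10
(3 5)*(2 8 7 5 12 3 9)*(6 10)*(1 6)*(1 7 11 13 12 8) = (1 6 10 7 5 9 2)(3 8 11 13 12) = [0, 6, 1, 8, 4, 9, 10, 5, 11, 2, 7, 13, 3, 12]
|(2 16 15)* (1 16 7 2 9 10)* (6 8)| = 10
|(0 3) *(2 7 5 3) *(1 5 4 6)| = 8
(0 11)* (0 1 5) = (0 11 1 5) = [11, 5, 2, 3, 4, 0, 6, 7, 8, 9, 10, 1]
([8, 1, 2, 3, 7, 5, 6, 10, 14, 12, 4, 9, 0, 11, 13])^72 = (0 14 11 12 8 13 9)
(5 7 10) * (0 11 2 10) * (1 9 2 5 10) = (0 11 5 7)(1 9 2) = [11, 9, 1, 3, 4, 7, 6, 0, 8, 2, 10, 5]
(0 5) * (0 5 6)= (0 6)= [6, 1, 2, 3, 4, 5, 0]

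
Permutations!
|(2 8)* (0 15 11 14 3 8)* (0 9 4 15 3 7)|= |(0 3 8 2 9 4 15 11 14 7)|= 10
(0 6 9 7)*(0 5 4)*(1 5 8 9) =(0 6 1 5 4)(7 8 9) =[6, 5, 2, 3, 0, 4, 1, 8, 9, 7]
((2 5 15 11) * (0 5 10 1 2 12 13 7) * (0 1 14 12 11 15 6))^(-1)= (15)(0 6 5)(1 7 13 12 14 10 2)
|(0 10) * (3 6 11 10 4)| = 6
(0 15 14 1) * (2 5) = (0 15 14 1)(2 5) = [15, 0, 5, 3, 4, 2, 6, 7, 8, 9, 10, 11, 12, 13, 1, 14]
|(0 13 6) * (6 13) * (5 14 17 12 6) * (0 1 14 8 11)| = 20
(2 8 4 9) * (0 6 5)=(0 6 5)(2 8 4 9)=[6, 1, 8, 3, 9, 0, 5, 7, 4, 2]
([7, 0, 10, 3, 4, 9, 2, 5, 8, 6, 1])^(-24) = (10)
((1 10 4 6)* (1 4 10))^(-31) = (10)(4 6)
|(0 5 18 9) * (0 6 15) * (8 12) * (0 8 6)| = 4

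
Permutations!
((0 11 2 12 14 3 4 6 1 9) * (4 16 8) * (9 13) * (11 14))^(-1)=((0 14 3 16 8 4 6 1 13 9)(2 12 11))^(-1)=(0 9 13 1 6 4 8 16 3 14)(2 11 12)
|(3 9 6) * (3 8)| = 4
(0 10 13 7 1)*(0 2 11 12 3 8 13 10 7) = (0 7 1 2 11 12 3 8 13) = [7, 2, 11, 8, 4, 5, 6, 1, 13, 9, 10, 12, 3, 0]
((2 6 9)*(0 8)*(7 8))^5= ((0 7 8)(2 6 9))^5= (0 8 7)(2 9 6)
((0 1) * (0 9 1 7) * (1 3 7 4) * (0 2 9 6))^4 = ((0 4 1 6)(2 9 3 7))^4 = (9)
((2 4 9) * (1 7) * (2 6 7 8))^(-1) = ((1 8 2 4 9 6 7))^(-1) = (1 7 6 9 4 2 8)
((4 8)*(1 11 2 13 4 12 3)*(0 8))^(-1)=(0 4 13 2 11 1 3 12 8)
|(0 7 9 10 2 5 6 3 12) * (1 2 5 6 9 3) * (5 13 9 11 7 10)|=9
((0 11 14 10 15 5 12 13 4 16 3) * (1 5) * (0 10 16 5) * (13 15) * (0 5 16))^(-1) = ((0 11 14)(1 5 12 15)(3 10 13 4 16))^(-1) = (0 14 11)(1 15 12 5)(3 16 4 13 10)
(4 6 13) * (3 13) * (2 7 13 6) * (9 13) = (2 7 9 13 4)(3 6) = [0, 1, 7, 6, 2, 5, 3, 9, 8, 13, 10, 11, 12, 4]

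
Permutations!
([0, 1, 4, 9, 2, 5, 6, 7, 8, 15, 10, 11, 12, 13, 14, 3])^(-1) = [0, 1, 4, 15, 2, 5, 6, 7, 8, 3, 10, 11, 12, 13, 14, 9]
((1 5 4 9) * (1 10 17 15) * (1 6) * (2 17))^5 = (1 2 5 17 4 15 9 6 10)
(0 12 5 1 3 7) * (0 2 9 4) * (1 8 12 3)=(0 3 7 2 9 4)(5 8 12)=[3, 1, 9, 7, 0, 8, 6, 2, 12, 4, 10, 11, 5]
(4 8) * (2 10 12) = (2 10 12)(4 8) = [0, 1, 10, 3, 8, 5, 6, 7, 4, 9, 12, 11, 2]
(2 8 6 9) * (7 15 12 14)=[0, 1, 8, 3, 4, 5, 9, 15, 6, 2, 10, 11, 14, 13, 7, 12]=(2 8 6 9)(7 15 12 14)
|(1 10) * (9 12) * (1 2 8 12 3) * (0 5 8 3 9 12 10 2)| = |(12)(0 5 8 10)(1 2 3)| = 12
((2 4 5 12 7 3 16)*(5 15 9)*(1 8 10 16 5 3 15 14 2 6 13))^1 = (1 8 10 16 6 13)(2 4 14)(3 5 12 7 15 9)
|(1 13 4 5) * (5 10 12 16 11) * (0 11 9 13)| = |(0 11 5 1)(4 10 12 16 9 13)| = 12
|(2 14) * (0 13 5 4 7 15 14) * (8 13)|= |(0 8 13 5 4 7 15 14 2)|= 9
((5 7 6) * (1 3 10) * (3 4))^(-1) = (1 10 3 4)(5 6 7)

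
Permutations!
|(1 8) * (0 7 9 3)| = 4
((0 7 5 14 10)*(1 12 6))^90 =(14) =((0 7 5 14 10)(1 12 6))^90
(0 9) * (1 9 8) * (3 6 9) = [8, 3, 2, 6, 4, 5, 9, 7, 1, 0] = (0 8 1 3 6 9)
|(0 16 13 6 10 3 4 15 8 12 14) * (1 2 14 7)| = |(0 16 13 6 10 3 4 15 8 12 7 1 2 14)| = 14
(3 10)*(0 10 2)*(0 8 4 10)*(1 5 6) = (1 5 6)(2 8 4 10 3) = [0, 5, 8, 2, 10, 6, 1, 7, 4, 9, 3]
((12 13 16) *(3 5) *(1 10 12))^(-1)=(1 16 13 12 10)(3 5)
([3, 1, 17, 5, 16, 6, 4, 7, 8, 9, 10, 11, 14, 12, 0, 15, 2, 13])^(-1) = (0 14 12 13 17 2 16 4 6 5 3)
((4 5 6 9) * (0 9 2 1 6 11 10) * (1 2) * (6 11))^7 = ((0 9 4 5 6 1 11 10))^7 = (0 10 11 1 6 5 4 9)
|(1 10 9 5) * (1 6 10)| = 4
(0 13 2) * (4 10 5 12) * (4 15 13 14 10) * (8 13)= (0 14 10 5 12 15 8 13 2)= [14, 1, 0, 3, 4, 12, 6, 7, 13, 9, 5, 11, 15, 2, 10, 8]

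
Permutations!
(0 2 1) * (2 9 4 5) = (0 9 4 5 2 1) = [9, 0, 1, 3, 5, 2, 6, 7, 8, 4]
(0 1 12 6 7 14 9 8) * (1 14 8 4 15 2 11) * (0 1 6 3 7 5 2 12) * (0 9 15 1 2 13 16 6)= (0 14 15 12 3 7 8 2 11)(1 9 4)(5 13 16 6)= [14, 9, 11, 7, 1, 13, 5, 8, 2, 4, 10, 0, 3, 16, 15, 12, 6]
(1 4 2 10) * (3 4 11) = (1 11 3 4 2 10) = [0, 11, 10, 4, 2, 5, 6, 7, 8, 9, 1, 3]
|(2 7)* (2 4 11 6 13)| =|(2 7 4 11 6 13)| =6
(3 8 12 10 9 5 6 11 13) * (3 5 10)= (3 8 12)(5 6 11 13)(9 10)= [0, 1, 2, 8, 4, 6, 11, 7, 12, 10, 9, 13, 3, 5]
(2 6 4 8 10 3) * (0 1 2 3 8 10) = [1, 2, 6, 3, 10, 5, 4, 7, 0, 9, 8] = (0 1 2 6 4 10 8)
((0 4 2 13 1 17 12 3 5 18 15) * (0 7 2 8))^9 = ((0 4 8)(1 17 12 3 5 18 15 7 2 13))^9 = (1 13 2 7 15 18 5 3 12 17)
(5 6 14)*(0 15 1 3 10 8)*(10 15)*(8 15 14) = (0 10 15 1 3 14 5 6 8) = [10, 3, 2, 14, 4, 6, 8, 7, 0, 9, 15, 11, 12, 13, 5, 1]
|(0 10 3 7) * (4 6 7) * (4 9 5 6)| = 7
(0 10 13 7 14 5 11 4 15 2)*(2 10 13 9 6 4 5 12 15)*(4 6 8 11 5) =(0 13 7 14 12 15 10 9 8 11 4 2) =[13, 1, 0, 3, 2, 5, 6, 14, 11, 8, 9, 4, 15, 7, 12, 10]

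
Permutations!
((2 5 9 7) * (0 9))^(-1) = (0 5 2 7 9)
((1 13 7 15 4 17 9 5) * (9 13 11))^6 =(1 9)(4 17 13 7 15)(5 11)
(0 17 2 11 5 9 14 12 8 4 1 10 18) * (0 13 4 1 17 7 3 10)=[7, 0, 11, 10, 17, 9, 6, 3, 1, 14, 18, 5, 8, 4, 12, 15, 16, 2, 13]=(0 7 3 10 18 13 4 17 2 11 5 9 14 12 8 1)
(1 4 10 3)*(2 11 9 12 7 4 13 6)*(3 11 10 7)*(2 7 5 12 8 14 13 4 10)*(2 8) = (1 4 5 12 3)(2 8 14 13 6 7 10 11 9) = [0, 4, 8, 1, 5, 12, 7, 10, 14, 2, 11, 9, 3, 6, 13]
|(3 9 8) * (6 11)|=6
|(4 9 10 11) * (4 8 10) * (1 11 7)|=10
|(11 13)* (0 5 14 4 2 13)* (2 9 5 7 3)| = |(0 7 3 2 13 11)(4 9 5 14)| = 12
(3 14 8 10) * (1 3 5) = [0, 3, 2, 14, 4, 1, 6, 7, 10, 9, 5, 11, 12, 13, 8] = (1 3 14 8 10 5)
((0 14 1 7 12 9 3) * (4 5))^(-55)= (0 14 1 7 12 9 3)(4 5)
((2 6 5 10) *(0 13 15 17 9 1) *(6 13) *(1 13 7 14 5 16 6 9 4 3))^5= (0 4 13 1 17 9 3 15)(6 16)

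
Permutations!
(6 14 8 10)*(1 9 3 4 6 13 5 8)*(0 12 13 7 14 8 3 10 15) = (0 12 13 5 3 4 6 8 15)(1 9 10 7 14) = [12, 9, 2, 4, 6, 3, 8, 14, 15, 10, 7, 11, 13, 5, 1, 0]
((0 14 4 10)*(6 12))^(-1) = ((0 14 4 10)(6 12))^(-1) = (0 10 4 14)(6 12)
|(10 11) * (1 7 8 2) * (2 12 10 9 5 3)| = |(1 7 8 12 10 11 9 5 3 2)| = 10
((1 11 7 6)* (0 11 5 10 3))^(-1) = (0 3 10 5 1 6 7 11)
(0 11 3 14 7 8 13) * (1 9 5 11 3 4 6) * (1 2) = (0 3 14 7 8 13)(1 9 5 11 4 6 2) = [3, 9, 1, 14, 6, 11, 2, 8, 13, 5, 10, 4, 12, 0, 7]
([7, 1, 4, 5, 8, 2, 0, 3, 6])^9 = [7, 1, 4, 5, 8, 2, 0, 3, 6]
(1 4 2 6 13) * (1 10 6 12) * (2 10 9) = (1 4 10 6 13 9 2 12) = [0, 4, 12, 3, 10, 5, 13, 7, 8, 2, 6, 11, 1, 9]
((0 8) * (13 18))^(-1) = (0 8)(13 18) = ((0 8)(13 18))^(-1)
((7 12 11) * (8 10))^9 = ((7 12 11)(8 10))^9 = (12)(8 10)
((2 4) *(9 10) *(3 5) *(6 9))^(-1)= (2 4)(3 5)(6 10 9)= ((2 4)(3 5)(6 9 10))^(-1)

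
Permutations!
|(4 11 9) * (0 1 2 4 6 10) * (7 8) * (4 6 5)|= |(0 1 2 6 10)(4 11 9 5)(7 8)|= 20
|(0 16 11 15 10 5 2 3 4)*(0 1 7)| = 11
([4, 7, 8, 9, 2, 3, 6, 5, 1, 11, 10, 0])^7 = (0 3 1 4 9 7 2 11 5 8)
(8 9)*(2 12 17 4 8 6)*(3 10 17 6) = (2 12 6)(3 10 17 4 8 9) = [0, 1, 12, 10, 8, 5, 2, 7, 9, 3, 17, 11, 6, 13, 14, 15, 16, 4]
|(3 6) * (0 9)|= 2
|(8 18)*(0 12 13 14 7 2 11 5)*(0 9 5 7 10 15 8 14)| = 30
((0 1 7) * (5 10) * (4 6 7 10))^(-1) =((0 1 10 5 4 6 7))^(-1) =(0 7 6 4 5 10 1)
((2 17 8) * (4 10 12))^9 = ((2 17 8)(4 10 12))^9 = (17)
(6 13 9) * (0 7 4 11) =(0 7 4 11)(6 13 9) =[7, 1, 2, 3, 11, 5, 13, 4, 8, 6, 10, 0, 12, 9]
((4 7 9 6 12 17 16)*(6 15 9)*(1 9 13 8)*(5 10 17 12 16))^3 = ((1 9 15 13 8)(4 7 6 16)(5 10 17))^3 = (17)(1 13 9 8 15)(4 16 6 7)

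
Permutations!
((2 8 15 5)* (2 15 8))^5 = ((5 15))^5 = (5 15)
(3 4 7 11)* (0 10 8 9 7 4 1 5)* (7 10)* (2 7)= [2, 5, 7, 1, 4, 0, 6, 11, 9, 10, 8, 3]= (0 2 7 11 3 1 5)(8 9 10)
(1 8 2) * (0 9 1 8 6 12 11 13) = (0 9 1 6 12 11 13)(2 8) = [9, 6, 8, 3, 4, 5, 12, 7, 2, 1, 10, 13, 11, 0]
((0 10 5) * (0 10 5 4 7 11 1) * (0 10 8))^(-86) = (0 5 8)(1 11 7 4 10)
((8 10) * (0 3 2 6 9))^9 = (0 9 6 2 3)(8 10)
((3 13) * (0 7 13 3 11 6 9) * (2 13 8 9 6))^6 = (13)(0 8)(7 9)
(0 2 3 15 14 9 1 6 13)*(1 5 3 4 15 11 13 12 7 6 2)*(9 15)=(0 1 2 4 9 5 3 11 13)(6 12 7)(14 15)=[1, 2, 4, 11, 9, 3, 12, 6, 8, 5, 10, 13, 7, 0, 15, 14]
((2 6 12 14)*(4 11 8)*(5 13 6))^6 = ((2 5 13 6 12 14)(4 11 8))^6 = (14)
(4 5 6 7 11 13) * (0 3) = (0 3)(4 5 6 7 11 13) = [3, 1, 2, 0, 5, 6, 7, 11, 8, 9, 10, 13, 12, 4]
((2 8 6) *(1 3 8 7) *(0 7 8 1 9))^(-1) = ((0 7 9)(1 3)(2 8 6))^(-1) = (0 9 7)(1 3)(2 6 8)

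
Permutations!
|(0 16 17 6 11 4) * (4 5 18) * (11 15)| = 9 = |(0 16 17 6 15 11 5 18 4)|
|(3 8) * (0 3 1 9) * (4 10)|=|(0 3 8 1 9)(4 10)|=10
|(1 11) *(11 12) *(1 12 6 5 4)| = 4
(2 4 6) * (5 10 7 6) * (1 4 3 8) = (1 4 5 10 7 6 2 3 8) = [0, 4, 3, 8, 5, 10, 2, 6, 1, 9, 7]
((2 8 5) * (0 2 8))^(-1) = ((0 2)(5 8))^(-1) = (0 2)(5 8)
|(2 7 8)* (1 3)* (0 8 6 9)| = |(0 8 2 7 6 9)(1 3)| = 6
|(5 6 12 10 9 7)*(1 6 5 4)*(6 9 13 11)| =|(1 9 7 4)(6 12 10 13 11)| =20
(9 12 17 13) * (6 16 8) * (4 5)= (4 5)(6 16 8)(9 12 17 13)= [0, 1, 2, 3, 5, 4, 16, 7, 6, 12, 10, 11, 17, 9, 14, 15, 8, 13]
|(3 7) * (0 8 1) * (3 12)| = |(0 8 1)(3 7 12)| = 3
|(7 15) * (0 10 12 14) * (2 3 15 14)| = 8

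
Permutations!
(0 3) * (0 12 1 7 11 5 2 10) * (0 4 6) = [3, 7, 10, 12, 6, 2, 0, 11, 8, 9, 4, 5, 1] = (0 3 12 1 7 11 5 2 10 4 6)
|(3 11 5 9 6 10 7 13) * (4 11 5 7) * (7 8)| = 10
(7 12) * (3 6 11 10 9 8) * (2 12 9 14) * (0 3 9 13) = [3, 1, 12, 6, 4, 5, 11, 13, 9, 8, 14, 10, 7, 0, 2] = (0 3 6 11 10 14 2 12 7 13)(8 9)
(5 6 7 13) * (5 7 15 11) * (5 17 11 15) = (5 6)(7 13)(11 17) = [0, 1, 2, 3, 4, 6, 5, 13, 8, 9, 10, 17, 12, 7, 14, 15, 16, 11]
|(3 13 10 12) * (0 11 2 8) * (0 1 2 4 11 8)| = 4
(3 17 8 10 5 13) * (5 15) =(3 17 8 10 15 5 13) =[0, 1, 2, 17, 4, 13, 6, 7, 10, 9, 15, 11, 12, 3, 14, 5, 16, 8]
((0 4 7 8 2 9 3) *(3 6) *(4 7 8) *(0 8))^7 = (0 7 4)(2 6 8 9 3)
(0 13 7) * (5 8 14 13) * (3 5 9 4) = (0 9 4 3 5 8 14 13 7) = [9, 1, 2, 5, 3, 8, 6, 0, 14, 4, 10, 11, 12, 7, 13]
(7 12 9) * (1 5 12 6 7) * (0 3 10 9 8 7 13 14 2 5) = (0 3 10 9 1)(2 5 12 8 7 6 13 14) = [3, 0, 5, 10, 4, 12, 13, 6, 7, 1, 9, 11, 8, 14, 2]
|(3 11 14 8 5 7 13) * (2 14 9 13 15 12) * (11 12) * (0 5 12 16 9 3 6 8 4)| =15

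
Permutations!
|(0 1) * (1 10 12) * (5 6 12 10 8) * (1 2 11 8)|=|(0 1)(2 11 8 5 6 12)|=6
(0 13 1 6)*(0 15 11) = (0 13 1 6 15 11) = [13, 6, 2, 3, 4, 5, 15, 7, 8, 9, 10, 0, 12, 1, 14, 11]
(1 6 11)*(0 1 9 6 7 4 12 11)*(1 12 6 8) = (0 12 11 9 8 1 7 4 6) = [12, 7, 2, 3, 6, 5, 0, 4, 1, 8, 10, 9, 11]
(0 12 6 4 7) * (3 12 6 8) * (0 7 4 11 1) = (0 6 11 1)(3 12 8) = [6, 0, 2, 12, 4, 5, 11, 7, 3, 9, 10, 1, 8]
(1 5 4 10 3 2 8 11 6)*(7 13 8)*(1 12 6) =(1 5 4 10 3 2 7 13 8 11)(6 12) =[0, 5, 7, 2, 10, 4, 12, 13, 11, 9, 3, 1, 6, 8]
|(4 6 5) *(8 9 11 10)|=12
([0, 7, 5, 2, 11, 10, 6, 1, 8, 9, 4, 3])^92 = [0, 1, 10, 5, 3, 4, 6, 7, 8, 9, 11, 2]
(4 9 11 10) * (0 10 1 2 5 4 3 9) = (0 10 3 9 11 1 2 5 4) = [10, 2, 5, 9, 0, 4, 6, 7, 8, 11, 3, 1]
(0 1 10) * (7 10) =(0 1 7 10) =[1, 7, 2, 3, 4, 5, 6, 10, 8, 9, 0]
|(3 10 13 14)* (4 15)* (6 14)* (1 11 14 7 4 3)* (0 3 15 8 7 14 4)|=|(15)(0 3 10 13 6 14 1 11 4 8 7)|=11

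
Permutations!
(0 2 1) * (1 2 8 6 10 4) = (0 8 6 10 4 1) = [8, 0, 2, 3, 1, 5, 10, 7, 6, 9, 4]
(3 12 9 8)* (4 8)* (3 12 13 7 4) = (3 13 7 4 8 12 9) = [0, 1, 2, 13, 8, 5, 6, 4, 12, 3, 10, 11, 9, 7]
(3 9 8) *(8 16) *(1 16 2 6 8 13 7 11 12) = (1 16 13 7 11 12)(2 6 8 3 9) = [0, 16, 6, 9, 4, 5, 8, 11, 3, 2, 10, 12, 1, 7, 14, 15, 13]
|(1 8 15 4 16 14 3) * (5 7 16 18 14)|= |(1 8 15 4 18 14 3)(5 7 16)|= 21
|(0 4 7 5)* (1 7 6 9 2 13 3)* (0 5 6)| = 14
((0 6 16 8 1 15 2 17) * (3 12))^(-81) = (0 17 2 15 1 8 16 6)(3 12)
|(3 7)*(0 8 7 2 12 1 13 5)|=9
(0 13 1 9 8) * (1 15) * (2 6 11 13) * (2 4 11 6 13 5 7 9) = [4, 2, 13, 3, 11, 7, 6, 9, 0, 8, 10, 5, 12, 15, 14, 1] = (0 4 11 5 7 9 8)(1 2 13 15)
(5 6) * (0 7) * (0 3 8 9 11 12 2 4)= (0 7 3 8 9 11 12 2 4)(5 6)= [7, 1, 4, 8, 0, 6, 5, 3, 9, 11, 10, 12, 2]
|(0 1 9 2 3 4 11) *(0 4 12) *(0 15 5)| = 8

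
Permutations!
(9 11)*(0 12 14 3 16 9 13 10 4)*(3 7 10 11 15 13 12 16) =(0 16 9 15 13 11 12 14 7 10 4) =[16, 1, 2, 3, 0, 5, 6, 10, 8, 15, 4, 12, 14, 11, 7, 13, 9]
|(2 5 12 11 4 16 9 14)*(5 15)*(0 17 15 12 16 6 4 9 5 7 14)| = |(0 17 15 7 14 2 12 11 9)(4 6)(5 16)| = 18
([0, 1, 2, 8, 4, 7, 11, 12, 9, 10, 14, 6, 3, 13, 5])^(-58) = [0, 1, 2, 7, 4, 10, 6, 14, 12, 3, 8, 11, 5, 13, 9]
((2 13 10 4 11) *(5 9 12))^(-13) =((2 13 10 4 11)(5 9 12))^(-13) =(2 10 11 13 4)(5 12 9)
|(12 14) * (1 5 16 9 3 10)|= |(1 5 16 9 3 10)(12 14)|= 6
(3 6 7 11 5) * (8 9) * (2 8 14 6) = (2 8 9 14 6 7 11 5 3) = [0, 1, 8, 2, 4, 3, 7, 11, 9, 14, 10, 5, 12, 13, 6]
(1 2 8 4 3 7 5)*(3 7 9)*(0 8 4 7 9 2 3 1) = [8, 3, 4, 2, 9, 0, 6, 5, 7, 1] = (0 8 7 5)(1 3 2 4 9)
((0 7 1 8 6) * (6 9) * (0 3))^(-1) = (0 3 6 9 8 1 7) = ((0 7 1 8 9 6 3))^(-1)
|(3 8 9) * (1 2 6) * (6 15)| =12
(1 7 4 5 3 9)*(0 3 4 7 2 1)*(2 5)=(0 3 9)(1 5 4 2)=[3, 5, 1, 9, 2, 4, 6, 7, 8, 0]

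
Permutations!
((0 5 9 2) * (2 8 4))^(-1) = ((0 5 9 8 4 2))^(-1) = (0 2 4 8 9 5)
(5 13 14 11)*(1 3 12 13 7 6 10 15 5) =[0, 3, 2, 12, 4, 7, 10, 6, 8, 9, 15, 1, 13, 14, 11, 5] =(1 3 12 13 14 11)(5 7 6 10 15)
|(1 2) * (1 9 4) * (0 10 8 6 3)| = |(0 10 8 6 3)(1 2 9 4)| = 20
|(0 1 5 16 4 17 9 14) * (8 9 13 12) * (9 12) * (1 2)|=|(0 2 1 5 16 4 17 13 9 14)(8 12)|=10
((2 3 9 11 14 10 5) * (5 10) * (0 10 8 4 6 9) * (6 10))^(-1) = (0 3 2 5 14 11 9 6)(4 8 10)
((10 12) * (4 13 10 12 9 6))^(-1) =(4 6 9 10 13)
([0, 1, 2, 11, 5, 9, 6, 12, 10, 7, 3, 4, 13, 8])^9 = (3 10 8 13 12 7 9 5 4 11)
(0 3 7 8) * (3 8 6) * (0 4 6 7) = (0 8 4 6 3) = [8, 1, 2, 0, 6, 5, 3, 7, 4]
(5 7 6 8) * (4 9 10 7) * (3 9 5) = [0, 1, 2, 9, 5, 4, 8, 6, 3, 10, 7] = (3 9 10 7 6 8)(4 5)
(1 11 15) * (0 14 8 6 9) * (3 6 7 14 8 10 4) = [8, 11, 2, 6, 3, 5, 9, 14, 7, 0, 4, 15, 12, 13, 10, 1] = (0 8 7 14 10 4 3 6 9)(1 11 15)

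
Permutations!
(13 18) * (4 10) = (4 10)(13 18) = [0, 1, 2, 3, 10, 5, 6, 7, 8, 9, 4, 11, 12, 18, 14, 15, 16, 17, 13]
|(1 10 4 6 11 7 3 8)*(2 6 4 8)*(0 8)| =20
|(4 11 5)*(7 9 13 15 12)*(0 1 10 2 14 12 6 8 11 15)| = |(0 1 10 2 14 12 7 9 13)(4 15 6 8 11 5)| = 18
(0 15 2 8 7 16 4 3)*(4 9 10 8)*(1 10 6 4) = (0 15 2 1 10 8 7 16 9 6 4 3) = [15, 10, 1, 0, 3, 5, 4, 16, 7, 6, 8, 11, 12, 13, 14, 2, 9]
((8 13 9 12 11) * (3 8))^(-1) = ((3 8 13 9 12 11))^(-1) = (3 11 12 9 13 8)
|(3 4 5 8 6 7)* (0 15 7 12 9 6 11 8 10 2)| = 24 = |(0 15 7 3 4 5 10 2)(6 12 9)(8 11)|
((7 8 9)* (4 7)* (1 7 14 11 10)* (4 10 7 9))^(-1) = ((1 9 10)(4 14 11 7 8))^(-1) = (1 10 9)(4 8 7 11 14)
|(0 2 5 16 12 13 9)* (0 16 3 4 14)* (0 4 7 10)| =12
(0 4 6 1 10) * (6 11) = (0 4 11 6 1 10) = [4, 10, 2, 3, 11, 5, 1, 7, 8, 9, 0, 6]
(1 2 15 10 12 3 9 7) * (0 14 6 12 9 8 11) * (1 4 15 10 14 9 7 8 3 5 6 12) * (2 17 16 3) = (0 9 8 11)(1 17 16 3 2 10 7 4 15 14 12 5 6) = [9, 17, 10, 2, 15, 6, 1, 4, 11, 8, 7, 0, 5, 13, 12, 14, 3, 16]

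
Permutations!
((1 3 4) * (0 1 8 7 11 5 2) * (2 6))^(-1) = (0 2 6 5 11 7 8 4 3 1)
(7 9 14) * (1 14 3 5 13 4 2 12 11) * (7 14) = [0, 7, 12, 5, 2, 13, 6, 9, 8, 3, 10, 1, 11, 4, 14] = (14)(1 7 9 3 5 13 4 2 12 11)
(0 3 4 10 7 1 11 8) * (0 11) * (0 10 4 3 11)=(0 11 8)(1 10 7)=[11, 10, 2, 3, 4, 5, 6, 1, 0, 9, 7, 8]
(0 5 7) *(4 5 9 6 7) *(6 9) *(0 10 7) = (0 6)(4 5)(7 10) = [6, 1, 2, 3, 5, 4, 0, 10, 8, 9, 7]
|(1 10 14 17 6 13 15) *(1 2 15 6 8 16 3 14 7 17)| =|(1 10 7 17 8 16 3 14)(2 15)(6 13)| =8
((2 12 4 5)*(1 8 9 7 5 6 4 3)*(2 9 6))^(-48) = (1 8 6 4 2 12 3)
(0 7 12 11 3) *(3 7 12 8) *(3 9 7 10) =(0 12 11 10 3)(7 8 9) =[12, 1, 2, 0, 4, 5, 6, 8, 9, 7, 3, 10, 11]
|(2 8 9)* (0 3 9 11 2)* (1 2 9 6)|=|(0 3 6 1 2 8 11 9)|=8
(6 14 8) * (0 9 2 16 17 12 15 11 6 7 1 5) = (0 9 2 16 17 12 15 11 6 14 8 7 1 5) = [9, 5, 16, 3, 4, 0, 14, 1, 7, 2, 10, 6, 15, 13, 8, 11, 17, 12]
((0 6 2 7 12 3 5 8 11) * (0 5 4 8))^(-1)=((0 6 2 7 12 3 4 8 11 5))^(-1)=(0 5 11 8 4 3 12 7 2 6)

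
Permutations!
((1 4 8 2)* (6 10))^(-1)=(1 2 8 4)(6 10)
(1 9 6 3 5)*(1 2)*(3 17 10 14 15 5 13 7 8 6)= [0, 9, 1, 13, 4, 2, 17, 8, 6, 3, 14, 11, 12, 7, 15, 5, 16, 10]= (1 9 3 13 7 8 6 17 10 14 15 5 2)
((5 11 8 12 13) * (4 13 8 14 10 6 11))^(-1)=(4 5 13)(6 10 14 11)(8 12)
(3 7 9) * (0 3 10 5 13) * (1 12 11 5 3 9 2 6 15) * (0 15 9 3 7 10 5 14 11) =(0 3 10 7 2 6 9 5 13 15 1 12)(11 14) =[3, 12, 6, 10, 4, 13, 9, 2, 8, 5, 7, 14, 0, 15, 11, 1]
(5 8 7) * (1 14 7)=(1 14 7 5 8)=[0, 14, 2, 3, 4, 8, 6, 5, 1, 9, 10, 11, 12, 13, 7]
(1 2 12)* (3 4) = (1 2 12)(3 4) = [0, 2, 12, 4, 3, 5, 6, 7, 8, 9, 10, 11, 1]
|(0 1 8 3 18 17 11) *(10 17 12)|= |(0 1 8 3 18 12 10 17 11)|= 9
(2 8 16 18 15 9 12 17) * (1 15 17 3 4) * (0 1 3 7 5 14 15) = (0 1)(2 8 16 18 17)(3 4)(5 14 15 9 12 7) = [1, 0, 8, 4, 3, 14, 6, 5, 16, 12, 10, 11, 7, 13, 15, 9, 18, 2, 17]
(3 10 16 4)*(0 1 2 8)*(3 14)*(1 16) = (0 16 4 14 3 10 1 2 8) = [16, 2, 8, 10, 14, 5, 6, 7, 0, 9, 1, 11, 12, 13, 3, 15, 4]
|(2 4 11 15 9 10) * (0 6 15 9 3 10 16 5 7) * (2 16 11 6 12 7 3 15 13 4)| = |(0 12 7)(3 10 16 5)(4 6 13)(9 11)| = 12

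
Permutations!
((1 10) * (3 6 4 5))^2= ((1 10)(3 6 4 5))^2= (10)(3 4)(5 6)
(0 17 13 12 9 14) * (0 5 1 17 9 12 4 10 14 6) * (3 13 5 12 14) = [9, 17, 2, 13, 10, 1, 0, 7, 8, 6, 3, 11, 14, 4, 12, 15, 16, 5] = (0 9 6)(1 17 5)(3 13 4 10)(12 14)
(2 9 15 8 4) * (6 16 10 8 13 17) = (2 9 15 13 17 6 16 10 8 4) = [0, 1, 9, 3, 2, 5, 16, 7, 4, 15, 8, 11, 12, 17, 14, 13, 10, 6]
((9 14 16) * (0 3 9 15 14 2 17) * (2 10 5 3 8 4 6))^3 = ((0 8 4 6 2 17)(3 9 10 5)(14 16 15))^3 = (0 6)(2 8)(3 5 10 9)(4 17)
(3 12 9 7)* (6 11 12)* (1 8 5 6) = (1 8 5 6 11 12 9 7 3) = [0, 8, 2, 1, 4, 6, 11, 3, 5, 7, 10, 12, 9]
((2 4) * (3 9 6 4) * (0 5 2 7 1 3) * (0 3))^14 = ((0 5 2 3 9 6 4 7 1))^14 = (0 6 5 4 2 7 3 1 9)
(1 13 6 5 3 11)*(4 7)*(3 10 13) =[0, 3, 2, 11, 7, 10, 5, 4, 8, 9, 13, 1, 12, 6] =(1 3 11)(4 7)(5 10 13 6)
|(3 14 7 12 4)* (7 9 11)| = |(3 14 9 11 7 12 4)| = 7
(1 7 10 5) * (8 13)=(1 7 10 5)(8 13)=[0, 7, 2, 3, 4, 1, 6, 10, 13, 9, 5, 11, 12, 8]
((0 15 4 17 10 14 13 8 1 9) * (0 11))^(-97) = (0 4 10 13 1 11 15 17 14 8 9)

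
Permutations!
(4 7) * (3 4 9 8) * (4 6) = (3 6 4 7 9 8) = [0, 1, 2, 6, 7, 5, 4, 9, 3, 8]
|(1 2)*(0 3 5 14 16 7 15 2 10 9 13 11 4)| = |(0 3 5 14 16 7 15 2 1 10 9 13 11 4)| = 14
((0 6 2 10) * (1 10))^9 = ((0 6 2 1 10))^9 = (0 10 1 2 6)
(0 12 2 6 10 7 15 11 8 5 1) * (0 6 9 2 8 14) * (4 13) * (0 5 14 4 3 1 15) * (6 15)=(0 12 8 14 5 6 10 7)(1 15 11 4 13 3)(2 9)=[12, 15, 9, 1, 13, 6, 10, 0, 14, 2, 7, 4, 8, 3, 5, 11]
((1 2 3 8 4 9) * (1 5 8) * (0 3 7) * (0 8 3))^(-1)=(1 3 5 9 4 8 7 2)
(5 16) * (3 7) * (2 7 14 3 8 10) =[0, 1, 7, 14, 4, 16, 6, 8, 10, 9, 2, 11, 12, 13, 3, 15, 5] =(2 7 8 10)(3 14)(5 16)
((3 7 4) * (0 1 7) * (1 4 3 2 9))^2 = ((0 4 2 9 1 7 3))^2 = (0 2 1 3 4 9 7)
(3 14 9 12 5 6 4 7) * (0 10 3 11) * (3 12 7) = (0 10 12 5 6 4 3 14 9 7 11) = [10, 1, 2, 14, 3, 6, 4, 11, 8, 7, 12, 0, 5, 13, 9]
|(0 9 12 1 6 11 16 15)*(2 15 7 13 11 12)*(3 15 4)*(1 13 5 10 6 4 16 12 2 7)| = 12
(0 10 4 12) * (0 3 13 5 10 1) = (0 1)(3 13 5 10 4 12) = [1, 0, 2, 13, 12, 10, 6, 7, 8, 9, 4, 11, 3, 5]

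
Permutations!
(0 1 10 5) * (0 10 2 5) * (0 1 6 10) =(0 6 10 1 2 5) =[6, 2, 5, 3, 4, 0, 10, 7, 8, 9, 1]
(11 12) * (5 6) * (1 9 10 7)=[0, 9, 2, 3, 4, 6, 5, 1, 8, 10, 7, 12, 11]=(1 9 10 7)(5 6)(11 12)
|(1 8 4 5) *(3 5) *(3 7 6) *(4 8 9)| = 7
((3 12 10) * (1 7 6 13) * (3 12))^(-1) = ((1 7 6 13)(10 12))^(-1) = (1 13 6 7)(10 12)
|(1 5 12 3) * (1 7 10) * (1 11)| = |(1 5 12 3 7 10 11)| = 7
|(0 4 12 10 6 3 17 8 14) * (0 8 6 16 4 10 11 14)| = |(0 10 16 4 12 11 14 8)(3 17 6)| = 24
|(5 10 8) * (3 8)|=4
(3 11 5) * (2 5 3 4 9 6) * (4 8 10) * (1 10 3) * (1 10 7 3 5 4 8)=(1 7 3 11 10 8 5)(2 4 9 6)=[0, 7, 4, 11, 9, 1, 2, 3, 5, 6, 8, 10]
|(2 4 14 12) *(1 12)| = 5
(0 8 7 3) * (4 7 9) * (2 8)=[2, 1, 8, 0, 7, 5, 6, 3, 9, 4]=(0 2 8 9 4 7 3)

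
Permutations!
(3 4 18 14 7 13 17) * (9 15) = (3 4 18 14 7 13 17)(9 15) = [0, 1, 2, 4, 18, 5, 6, 13, 8, 15, 10, 11, 12, 17, 7, 9, 16, 3, 14]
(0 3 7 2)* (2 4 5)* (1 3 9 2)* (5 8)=[9, 3, 0, 7, 8, 1, 6, 4, 5, 2]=(0 9 2)(1 3 7 4 8 5)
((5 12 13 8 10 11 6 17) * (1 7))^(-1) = (1 7)(5 17 6 11 10 8 13 12)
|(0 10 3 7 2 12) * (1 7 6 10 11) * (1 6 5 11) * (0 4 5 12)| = 28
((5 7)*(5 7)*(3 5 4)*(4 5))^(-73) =(7)(3 4)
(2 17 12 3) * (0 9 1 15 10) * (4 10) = [9, 15, 17, 2, 10, 5, 6, 7, 8, 1, 0, 11, 3, 13, 14, 4, 16, 12] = (0 9 1 15 4 10)(2 17 12 3)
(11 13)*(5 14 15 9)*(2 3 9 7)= (2 3 9 5 14 15 7)(11 13)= [0, 1, 3, 9, 4, 14, 6, 2, 8, 5, 10, 13, 12, 11, 15, 7]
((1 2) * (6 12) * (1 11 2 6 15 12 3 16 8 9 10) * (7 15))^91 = (16)(2 11)(7 15 12)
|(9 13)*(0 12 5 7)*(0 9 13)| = 5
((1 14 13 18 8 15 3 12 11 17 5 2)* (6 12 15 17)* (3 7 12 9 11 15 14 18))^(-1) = (1 2 5 17 8 18)(3 13 14)(6 11 9)(7 15 12)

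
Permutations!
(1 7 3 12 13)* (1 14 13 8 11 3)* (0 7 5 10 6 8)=(0 7 1 5 10 6 8 11 3 12)(13 14)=[7, 5, 2, 12, 4, 10, 8, 1, 11, 9, 6, 3, 0, 14, 13]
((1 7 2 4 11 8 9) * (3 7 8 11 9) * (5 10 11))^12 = (11)(1 4 7 8 9 2 3)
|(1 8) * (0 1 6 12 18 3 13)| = 8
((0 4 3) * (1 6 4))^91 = ((0 1 6 4 3))^91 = (0 1 6 4 3)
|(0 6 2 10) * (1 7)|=4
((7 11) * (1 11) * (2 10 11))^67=((1 2 10 11 7))^67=(1 10 7 2 11)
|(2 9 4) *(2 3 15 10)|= |(2 9 4 3 15 10)|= 6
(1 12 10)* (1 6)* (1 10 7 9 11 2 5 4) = (1 12 7 9 11 2 5 4)(6 10) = [0, 12, 5, 3, 1, 4, 10, 9, 8, 11, 6, 2, 7]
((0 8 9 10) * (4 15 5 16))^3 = ((0 8 9 10)(4 15 5 16))^3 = (0 10 9 8)(4 16 5 15)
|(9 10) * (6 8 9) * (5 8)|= |(5 8 9 10 6)|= 5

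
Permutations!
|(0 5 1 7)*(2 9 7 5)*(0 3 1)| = 7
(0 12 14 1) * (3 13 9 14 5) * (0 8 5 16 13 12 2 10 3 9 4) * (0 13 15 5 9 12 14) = (0 2 10 3 14 1 8 9)(4 13)(5 12 16 15) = [2, 8, 10, 14, 13, 12, 6, 7, 9, 0, 3, 11, 16, 4, 1, 5, 15]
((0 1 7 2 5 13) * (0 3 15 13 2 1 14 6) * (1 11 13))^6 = (15)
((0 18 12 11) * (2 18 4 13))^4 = (0 18 4 12 13 11 2)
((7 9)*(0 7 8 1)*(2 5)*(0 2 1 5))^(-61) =(0 9 5 2 7 8 1)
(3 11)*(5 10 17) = [0, 1, 2, 11, 4, 10, 6, 7, 8, 9, 17, 3, 12, 13, 14, 15, 16, 5] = (3 11)(5 10 17)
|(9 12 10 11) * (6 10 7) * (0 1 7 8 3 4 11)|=30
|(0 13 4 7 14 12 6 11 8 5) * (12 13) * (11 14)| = |(0 12 6 14 13 4 7 11 8 5)| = 10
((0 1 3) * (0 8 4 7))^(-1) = ((0 1 3 8 4 7))^(-1) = (0 7 4 8 3 1)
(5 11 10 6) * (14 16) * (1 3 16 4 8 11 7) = (1 3 16 14 4 8 11 10 6 5 7) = [0, 3, 2, 16, 8, 7, 5, 1, 11, 9, 6, 10, 12, 13, 4, 15, 14]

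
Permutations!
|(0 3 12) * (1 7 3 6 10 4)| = 8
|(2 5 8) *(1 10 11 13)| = |(1 10 11 13)(2 5 8)| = 12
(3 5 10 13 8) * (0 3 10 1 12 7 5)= (0 3)(1 12 7 5)(8 10 13)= [3, 12, 2, 0, 4, 1, 6, 5, 10, 9, 13, 11, 7, 8]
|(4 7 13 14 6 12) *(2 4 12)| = 6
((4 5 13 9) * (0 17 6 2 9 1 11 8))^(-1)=((0 17 6 2 9 4 5 13 1 11 8))^(-1)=(0 8 11 1 13 5 4 9 2 6 17)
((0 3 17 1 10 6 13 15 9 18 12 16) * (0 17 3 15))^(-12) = (0 13 6 10 1 17 16 12 18 9 15)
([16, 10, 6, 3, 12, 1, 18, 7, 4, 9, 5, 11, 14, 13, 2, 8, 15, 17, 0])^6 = (0 14 15 6 4)(2 8 18 12 16)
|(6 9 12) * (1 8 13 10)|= |(1 8 13 10)(6 9 12)|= 12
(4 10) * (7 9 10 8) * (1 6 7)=[0, 6, 2, 3, 8, 5, 7, 9, 1, 10, 4]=(1 6 7 9 10 4 8)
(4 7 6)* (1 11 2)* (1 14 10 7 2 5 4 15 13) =(1 11 5 4 2 14 10 7 6 15 13) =[0, 11, 14, 3, 2, 4, 15, 6, 8, 9, 7, 5, 12, 1, 10, 13]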